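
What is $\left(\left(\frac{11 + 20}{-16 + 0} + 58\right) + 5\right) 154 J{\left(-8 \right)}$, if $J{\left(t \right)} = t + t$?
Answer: $-150458$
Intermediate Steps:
$J{\left(t \right)} = 2 t$
$\left(\left(\frac{11 + 20}{-16 + 0} + 58\right) + 5\right) 154 J{\left(-8 \right)} = \left(\left(\frac{11 + 20}{-16 + 0} + 58\right) + 5\right) 154 \cdot 2 \left(-8\right) = \left(\left(\frac{31}{-16} + 58\right) + 5\right) 154 \left(-16\right) = \left(\left(31 \left(- \frac{1}{16}\right) + 58\right) + 5\right) 154 \left(-16\right) = \left(\left(- \frac{31}{16} + 58\right) + 5\right) 154 \left(-16\right) = \left(\frac{897}{16} + 5\right) 154 \left(-16\right) = \frac{977}{16} \cdot 154 \left(-16\right) = \frac{75229}{8} \left(-16\right) = -150458$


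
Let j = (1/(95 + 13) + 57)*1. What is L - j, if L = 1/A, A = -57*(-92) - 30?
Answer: -5350415/93852 ≈ -57.009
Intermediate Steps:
j = 6157/108 (j = (1/108 + 57)*1 = (6157/108)*1 = 6157/108 ≈ 57.009)
A = 5214 (A = 5244 - 30 = 5214)
L = 1/5214 ≈ 0.00019179
L - j = 1/5214 - 1*6157/108 = 1/5214 - 6157/108 = -5350415/93852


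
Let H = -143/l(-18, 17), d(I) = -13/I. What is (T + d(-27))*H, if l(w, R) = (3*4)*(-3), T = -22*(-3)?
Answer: 256685/972 ≈ 264.08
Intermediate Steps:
T = 66
l(w, R) = -36 (l(w, R) = 12*(-3) = -36)
H = 143/36 (H = -143/(-36) = -143*(-1/36) = 143/36 ≈ 3.9722)
(T + d(-27))*H = (66 - 13/(-27))*(143/36) = (66 - 13*(-1/27))*(143/36) = (66 + 13/27)*(143/36) = (1795/27)*(143/36) = 256685/972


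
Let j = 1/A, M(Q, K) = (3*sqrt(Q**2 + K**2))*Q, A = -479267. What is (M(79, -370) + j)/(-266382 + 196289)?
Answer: 1/33593261831 - 237*sqrt(143141)/70093 ≈ -1.2793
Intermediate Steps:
M(Q, K) = 3*Q*sqrt(K**2 + Q**2) (M(Q, K) = (3*sqrt(K**2 + Q**2))*Q = 3*Q*sqrt(K**2 + Q**2))
j = -1/479267 (j = 1/(-479267) = -1/479267 ≈ -2.0865e-6)
(M(79, -370) + j)/(-266382 + 196289) = (3*79*sqrt((-370)**2 + 79**2) - 1/479267)/(-266382 + 196289) = (3*79*sqrt(136900 + 6241) - 1/479267)/(-70093) = (3*79*sqrt(143141) - 1/479267)*(-1/70093) = (237*sqrt(143141) - 1/479267)*(-1/70093) = (-1/479267 + 237*sqrt(143141))*(-1/70093) = 1/33593261831 - 237*sqrt(143141)/70093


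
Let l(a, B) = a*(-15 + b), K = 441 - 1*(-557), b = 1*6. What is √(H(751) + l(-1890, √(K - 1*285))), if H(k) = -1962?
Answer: 6*√418 ≈ 122.67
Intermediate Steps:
b = 6
K = 998 (K = 441 + 557 = 998)
l(a, B) = -9*a (l(a, B) = a*(-15 + 6) = a*(-9) = -9*a)
√(H(751) + l(-1890, √(K - 1*285))) = √(-1962 - 9*(-1890)) = √(-1962 + 17010) = √15048 = 6*√418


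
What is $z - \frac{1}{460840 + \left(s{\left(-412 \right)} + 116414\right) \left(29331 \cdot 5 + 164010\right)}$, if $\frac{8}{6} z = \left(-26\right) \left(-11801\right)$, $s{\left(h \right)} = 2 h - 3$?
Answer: $\frac{16526858571490603}{71818592390} \approx 2.3012 \cdot 10^{5}$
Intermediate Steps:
$s{\left(h \right)} = -3 + 2 h$
$z = \frac{460239}{2}$ ($z = \frac{3 \left(\left(-26\right) \left(-11801\right)\right)}{4} = \frac{3}{4} \cdot 306826 = \frac{460239}{2} \approx 2.3012 \cdot 10^{5}$)
$z - \frac{1}{460840 + \left(s{\left(-412 \right)} + 116414\right) \left(29331 \cdot 5 + 164010\right)} = \frac{460239}{2} - \frac{1}{460840 + \left(\left(-3 + 2 \left(-412\right)\right) + 116414\right) \left(29331 \cdot 5 + 164010\right)} = \frac{460239}{2} - \frac{1}{460840 + \left(\left(-3 - 824\right) + 116414\right) \left(146655 + 164010\right)} = \frac{460239}{2} - \frac{1}{460840 + \left(-827 + 116414\right) 310665} = \frac{460239}{2} - \frac{1}{460840 + 115587 \cdot 310665} = \frac{460239}{2} - \frac{1}{460840 + 35908835355} = \frac{460239}{2} - \frac{1}{35909296195} = \frac{16526858571490603}{71818592390}$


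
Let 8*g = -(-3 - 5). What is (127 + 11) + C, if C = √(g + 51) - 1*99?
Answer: 39 + 2*√13 ≈ 46.211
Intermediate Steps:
g = 1 (g = (-(-3 - 5))/8 = (-1*(-8))/8 = (⅛)*8 = 1)
C = -99 + 2*√13 (C = √(1 + 51) - 1*99 = √52 - 99 = 2*√13 - 99 = -99 + 2*√13 ≈ -91.789)
(127 + 11) + C = (127 + 11) + (-99 + 2*√13) = 138 + (-99 + 2*√13) = 39 + 2*√13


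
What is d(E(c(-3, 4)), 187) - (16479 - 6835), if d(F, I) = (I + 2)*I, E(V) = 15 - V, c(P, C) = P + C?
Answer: 25699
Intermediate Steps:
c(P, C) = C + P
d(F, I) = I*(2 + I) (d(F, I) = (2 + I)*I = I*(2 + I))
d(E(c(-3, 4)), 187) - (16479 - 6835) = 187*(2 + 187) - (16479 - 6835) = 187*189 - 1*9644 = 35343 - 9644 = 25699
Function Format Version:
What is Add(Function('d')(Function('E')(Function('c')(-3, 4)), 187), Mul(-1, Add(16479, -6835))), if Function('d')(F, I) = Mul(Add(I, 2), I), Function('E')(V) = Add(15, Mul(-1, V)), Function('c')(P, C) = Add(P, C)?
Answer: 25699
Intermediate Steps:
Function('c')(P, C) = Add(C, P)
Function('d')(F, I) = Mul(I, Add(2, I)) (Function('d')(F, I) = Mul(Add(2, I), I) = Mul(I, Add(2, I)))
Add(Function('d')(Function('E')(Function('c')(-3, 4)), 187), Mul(-1, Add(16479, -6835))) = Add(Mul(187, Add(2, 187)), Mul(-1, Add(16479, -6835))) = Add(Mul(187, 189), Mul(-1, 9644)) = Add(35343, -9644) = 25699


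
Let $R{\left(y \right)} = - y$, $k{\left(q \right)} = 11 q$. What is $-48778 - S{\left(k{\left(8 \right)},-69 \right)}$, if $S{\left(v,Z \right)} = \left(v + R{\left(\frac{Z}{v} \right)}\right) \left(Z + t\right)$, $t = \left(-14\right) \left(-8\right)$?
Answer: $- \frac{4628423}{88} \approx -52596.0$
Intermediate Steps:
$t = 112$
$S{\left(v,Z \right)} = \left(112 + Z\right) \left(v - \frac{Z}{v}\right)$ ($S{\left(v,Z \right)} = \left(v - \frac{Z}{v}\right) \left(Z + 112\right) = \left(v - \frac{Z}{v}\right) \left(112 + Z\right) = \left(112 + Z\right) \left(v - \frac{Z}{v}\right)$)
$-48778 - S{\left(k{\left(8 \right)},-69 \right)} = -48778 - \frac{- \left(-69\right)^{2} - -7728 + \left(11 \cdot 8\right)^{2} \left(112 - 69\right)}{11 \cdot 8} = -48778 - \frac{\left(-1\right) 4761 + 7728 + 88^{2} \cdot 43}{88} = -48778 - \frac{-4761 + 7728 + 7744 \cdot 43}{88} = -48778 - \frac{-4761 + 7728 + 332992}{88} = -48778 - \frac{1}{88} \cdot 335959 = -48778 - \frac{335959}{88} = - \frac{4628423}{88}$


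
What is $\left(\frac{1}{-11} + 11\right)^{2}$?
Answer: $\frac{14400}{121} \approx 119.01$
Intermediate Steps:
$\left(\frac{1}{-11} + 11\right)^{2} = \left(- \frac{1}{11} + 11\right)^{2} = \left(\frac{120}{11}\right)^{2} = \frac{14400}{121}$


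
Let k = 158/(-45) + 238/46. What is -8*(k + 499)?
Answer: -4145488/1035 ≈ -4005.3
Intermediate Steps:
k = 1721/1035 (k = 158*(-1/45) + 238*(1/46) = -158/45 + 119/23 = 1721/1035 ≈ 1.6628)
-8*(k + 499) = -8*(1721/1035 + 499) = -8*518186/1035 = -4145488/1035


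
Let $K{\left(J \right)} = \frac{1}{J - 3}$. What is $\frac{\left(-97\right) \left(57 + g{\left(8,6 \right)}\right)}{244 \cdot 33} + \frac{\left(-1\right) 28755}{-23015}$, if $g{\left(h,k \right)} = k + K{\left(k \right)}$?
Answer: $\frac{27043933}{55595034} \approx 0.48644$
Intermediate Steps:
$K{\left(J \right)} = \frac{1}{-3 + J}$
$g{\left(h,k \right)} = k + \frac{1}{-3 + k}$
$\frac{\left(-97\right) \left(57 + g{\left(8,6 \right)}\right)}{244 \cdot 33} + \frac{\left(-1\right) 28755}{-23015} = \frac{\left(-97\right) \left(57 + \frac{1 + 6 \left(-3 + 6\right)}{-3 + 6}\right)}{244 \cdot 33} + \frac{\left(-1\right) 28755}{-23015} = \frac{\left(-97\right) \left(57 + \frac{1 + 6 \cdot 3}{3}\right)}{8052} - - \frac{5751}{4603} = - 97 \left(57 + \frac{1 + 18}{3}\right) \frac{1}{8052} + \frac{5751}{4603} = - 97 \left(57 + \frac{1}{3} \cdot 19\right) \frac{1}{8052} + \frac{5751}{4603} = - 97 \left(57 + \frac{19}{3}\right) \frac{1}{8052} + \frac{5751}{4603} = \left(-97\right) \frac{190}{3} \cdot \frac{1}{8052} + \frac{5751}{4603} = \left(- \frac{18430}{3}\right) \frac{1}{8052} + \frac{5751}{4603} = - \frac{9215}{12078} + \frac{5751}{4603} = \frac{27043933}{55595034}$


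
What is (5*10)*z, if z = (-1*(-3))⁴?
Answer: 4050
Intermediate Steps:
z = 81 (z = 3⁴ = 81)
(5*10)*z = (5*10)*81 = 50*81 = 4050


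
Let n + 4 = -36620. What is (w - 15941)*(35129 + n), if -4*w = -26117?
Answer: 56282265/4 ≈ 1.4071e+7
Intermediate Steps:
w = 26117/4 (w = -1/4*(-26117) = 26117/4 ≈ 6529.3)
n = -36624 (n = -4 - 36620 = -36624)
(w - 15941)*(35129 + n) = (26117/4 - 15941)*(35129 - 36624) = -37647/4*(-1495) = 56282265/4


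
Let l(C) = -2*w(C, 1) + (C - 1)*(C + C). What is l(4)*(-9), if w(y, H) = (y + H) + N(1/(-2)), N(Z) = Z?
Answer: -135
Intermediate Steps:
w(y, H) = -1/2 + H + y (w(y, H) = (y + H) + 1/(-2) = (H + y) - 1/2 = -1/2 + H + y)
l(C) = -1 - 2*C + 2*C*(-1 + C) (l(C) = -2*(-1/2 + 1 + C) + (C - 1)*(C + C) = -2*(1/2 + C) + (-1 + C)*(2*C) = (-1 - 2*C) + 2*C*(-1 + C) = -1 - 2*C + 2*C*(-1 + C))
l(4)*(-9) = (-1 - 4*4 + 2*4**2)*(-9) = (-1 - 16 + 2*16)*(-9) = (-1 - 16 + 32)*(-9) = 15*(-9) = -135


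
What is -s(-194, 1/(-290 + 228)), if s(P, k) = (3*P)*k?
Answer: -291/31 ≈ -9.3871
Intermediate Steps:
s(P, k) = 3*P*k
-s(-194, 1/(-290 + 228)) = -3*(-194)/(-290 + 228) = -3*(-194)/(-62) = -3*(-194)*(-1)/62 = -1*291/31 = -291/31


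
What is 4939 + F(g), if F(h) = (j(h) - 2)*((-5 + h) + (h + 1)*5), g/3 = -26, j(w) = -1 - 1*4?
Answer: 8215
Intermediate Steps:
j(w) = -5 (j(w) = -1 - 4 = -5)
g = -78 (g = 3*(-26) = -78)
F(h) = -42*h (F(h) = (-5 - 2)*((-5 + h) + (h + 1)*5) = -7*((-5 + h) + (1 + h)*5) = -7*((-5 + h) + (5 + 5*h)) = -42*h)
4939 + F(g) = 4939 - 42*(-78) = 4939 + 3276 = 8215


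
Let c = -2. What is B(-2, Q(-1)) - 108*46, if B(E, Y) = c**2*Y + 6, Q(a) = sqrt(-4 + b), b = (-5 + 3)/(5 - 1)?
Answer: -4962 + 6*I*sqrt(2) ≈ -4962.0 + 8.4853*I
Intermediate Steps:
b = -1/2 (b = -2/4 = -2*1/4 = -1/2 ≈ -0.50000)
Q(a) = 3*I*sqrt(2)/2 (Q(a) = sqrt(-4 - 1/2) = sqrt(-9/2) = 3*I*sqrt(2)/2)
B(E, Y) = 6 + 4*Y (B(E, Y) = (-2)**2*Y + 6 = 4*Y + 6 = 6 + 4*Y)
B(-2, Q(-1)) - 108*46 = (6 + 4*(3*I*sqrt(2)/2)) - 108*46 = (6 + 6*I*sqrt(2)) - 4968 = -4962 + 6*I*sqrt(2)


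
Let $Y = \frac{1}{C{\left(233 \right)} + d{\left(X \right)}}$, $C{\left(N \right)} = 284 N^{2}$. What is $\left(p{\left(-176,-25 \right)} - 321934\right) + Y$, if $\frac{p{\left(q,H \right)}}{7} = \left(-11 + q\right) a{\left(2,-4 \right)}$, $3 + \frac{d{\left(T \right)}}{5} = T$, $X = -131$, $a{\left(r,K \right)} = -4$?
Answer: $- \frac{4882661645387}{15417406} \approx -3.167 \cdot 10^{5}$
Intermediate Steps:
$d{\left(T \right)} = -15 + 5 T$
$p{\left(q,H \right)} = 308 - 28 q$ ($p{\left(q,H \right)} = 7 \left(-11 + q\right) \left(-4\right) = 7 \left(44 - 4 q\right) = 308 - 28 q$)
$Y = \frac{1}{15417406}$ ($Y = \frac{1}{284 \cdot 233^{2} + \left(-15 + 5 \left(-131\right)\right)} = \frac{1}{284 \cdot 54289 - 670} = \frac{1}{15418076 - 670} = \frac{1}{15417406} \approx 6.4862 \cdot 10^{-8}$)
$\left(p{\left(-176,-25 \right)} - 321934\right) + Y = \left(\left(308 - -4928\right) - 321934\right) + \frac{1}{15417406} = \left(\left(308 + 4928\right) - 321934\right) + \frac{1}{15417406} = \left(5236 - 321934\right) + \frac{1}{15417406} = -316698 + \frac{1}{15417406} = - \frac{4882661645387}{15417406}$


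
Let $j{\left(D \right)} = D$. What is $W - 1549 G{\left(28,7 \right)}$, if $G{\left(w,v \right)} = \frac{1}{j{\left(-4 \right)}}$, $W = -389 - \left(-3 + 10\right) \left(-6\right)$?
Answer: $\frac{161}{4} \approx 40.25$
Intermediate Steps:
$W = -347$ ($W = -389 - 7 \left(-6\right) = -389 - -42 = -389 + 42 = -347$)
$G{\left(w,v \right)} = - \frac{1}{4}$ ($G{\left(w,v \right)} = \frac{1}{-4} = - \frac{1}{4}$)
$W - 1549 G{\left(28,7 \right)} = -347 - - \frac{1549}{4} = -347 + \frac{1549}{4} = \frac{161}{4}$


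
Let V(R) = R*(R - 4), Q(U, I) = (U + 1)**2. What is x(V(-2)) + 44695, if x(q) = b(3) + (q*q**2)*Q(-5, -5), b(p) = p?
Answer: 72346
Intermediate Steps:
Q(U, I) = (1 + U)**2
V(R) = R*(-4 + R)
x(q) = 3 + 16*q**3 (x(q) = 3 + (q*q**2)*(1 - 5)**2 = 3 + q**3*(-4)**2 = 3 + q**3*16 = 3 + 16*q**3)
x(V(-2)) + 44695 = (3 + 16*(-2*(-4 - 2))**3) + 44695 = (3 + 16*(-2*(-6))**3) + 44695 = (3 + 16*12**3) + 44695 = (3 + 16*1728) + 44695 = (3 + 27648) + 44695 = 27651 + 44695 = 72346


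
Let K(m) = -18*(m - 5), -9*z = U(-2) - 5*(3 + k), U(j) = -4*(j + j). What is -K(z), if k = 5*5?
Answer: 158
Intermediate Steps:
U(j) = -8*j
k = 25
z = 124/9 (z = -(-8*(-2) - 5*(3 + 25))/9 = -(16 - 5*28)/9 = -(16 - 140)/9 = -⅑*(-124) = 124/9 ≈ 13.778)
K(m) = 90 - 18*m (K(m) = -18*(-5 + m) = 90 - 18*m)
-K(z) = -(90 - 18*124/9) = -(90 - 248) = -1*(-158) = 158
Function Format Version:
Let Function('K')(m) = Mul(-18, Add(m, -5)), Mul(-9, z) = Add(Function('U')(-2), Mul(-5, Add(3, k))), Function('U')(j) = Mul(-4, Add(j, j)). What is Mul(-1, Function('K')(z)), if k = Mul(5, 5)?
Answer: 158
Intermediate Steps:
Function('U')(j) = Mul(-8, j) (Function('U')(j) = Mul(-4, Mul(2, j)) = Mul(-8, j))
k = 25
z = Rational(124, 9) (z = Mul(Rational(-1, 9), Add(Mul(-8, -2), Mul(-5, Add(3, 25)))) = Mul(Rational(-1, 9), Add(16, Mul(-5, 28))) = Mul(Rational(-1, 9), Add(16, -140)) = Mul(Rational(-1, 9), -124) = Rational(124, 9) ≈ 13.778)
Function('K')(m) = Add(90, Mul(-18, m)) (Function('K')(m) = Mul(-18, Add(-5, m)) = Add(90, Mul(-18, m)))
Mul(-1, Function('K')(z)) = Mul(-1, Add(90, Mul(-18, Rational(124, 9)))) = Mul(-1, Add(90, -248)) = Mul(-1, -158) = 158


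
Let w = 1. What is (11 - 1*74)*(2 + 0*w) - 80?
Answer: -206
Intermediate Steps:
(11 - 1*74)*(2 + 0*w) - 80 = (11 - 1*74)*(2 + 0*1) - 80 = (11 - 74)*(2 + 0) - 80 = -63*2 - 80 = -126 - 80 = -206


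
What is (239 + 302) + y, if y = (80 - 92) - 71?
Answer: 458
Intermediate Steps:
y = -83 (y = -12 - 71 = -83)
(239 + 302) + y = (239 + 302) - 83 = 541 - 83 = 458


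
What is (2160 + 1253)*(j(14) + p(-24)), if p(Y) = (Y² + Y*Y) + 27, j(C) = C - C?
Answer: 4023927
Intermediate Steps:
j(C) = 0
p(Y) = 27 + 2*Y² (p(Y) = (Y² + Y²) + 27 = 2*Y² + 27 = 27 + 2*Y²)
(2160 + 1253)*(j(14) + p(-24)) = (2160 + 1253)*(0 + (27 + 2*(-24)²)) = 3413*(0 + (27 + 2*576)) = 3413*(0 + (27 + 1152)) = 3413*(0 + 1179) = 3413*1179 = 4023927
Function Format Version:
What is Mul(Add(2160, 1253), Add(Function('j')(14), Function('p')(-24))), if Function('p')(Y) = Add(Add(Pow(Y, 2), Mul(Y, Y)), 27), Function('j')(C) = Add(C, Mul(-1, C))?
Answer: 4023927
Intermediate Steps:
Function('j')(C) = 0
Function('p')(Y) = Add(27, Mul(2, Pow(Y, 2))) (Function('p')(Y) = Add(Add(Pow(Y, 2), Pow(Y, 2)), 27) = Add(Mul(2, Pow(Y, 2)), 27) = Add(27, Mul(2, Pow(Y, 2))))
Mul(Add(2160, 1253), Add(Function('j')(14), Function('p')(-24))) = Mul(Add(2160, 1253), Add(0, Add(27, Mul(2, Pow(-24, 2))))) = Mul(3413, Add(0, Add(27, Mul(2, 576)))) = Mul(3413, Add(0, Add(27, 1152))) = Mul(3413, Add(0, 1179)) = Mul(3413, 1179) = 4023927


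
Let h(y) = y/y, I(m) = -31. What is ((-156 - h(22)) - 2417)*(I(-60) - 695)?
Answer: 1868724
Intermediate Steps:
h(y) = 1
((-156 - h(22)) - 2417)*(I(-60) - 695) = ((-156 - 1*1) - 2417)*(-31 - 695) = ((-156 - 1) - 2417)*(-726) = (-157 - 2417)*(-726) = -2574*(-726) = 1868724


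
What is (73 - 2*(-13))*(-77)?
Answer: -7623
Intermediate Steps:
(73 - 2*(-13))*(-77) = (73 + 26)*(-77) = 99*(-77) = -7623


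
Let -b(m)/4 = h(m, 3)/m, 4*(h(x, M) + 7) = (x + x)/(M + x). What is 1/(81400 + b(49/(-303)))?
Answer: 3010/244490719 ≈ 1.2311e-5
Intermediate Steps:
h(x, M) = -7 + x/(2*(M + x)) (h(x, M) = -7 + ((x + x)/(M + x))/4 = -7 + ((2*x)/(M + x))/4 = -7 + (2*x/(M + x))/4 = -7 + x/(2*(M + x)))
b(m) = -4*(-21 - 13*m/2)/(m*(3 + m)) (b(m) = -4*(-7*3 - 13*m/2)/(3 + m)/m = -4*(-21 - 13*m/2)/(3 + m)/m = -4*(-21 - 13*m/2)/(m*(3 + m)))
1/(81400 + b(49/(-303))) = 1/(81400 + 2*(42 + 13*(49/(-303)))/(((49/(-303)))*(3 + 49/(-303)))) = 1/(81400 + 2*(42 + 13*(49*(-1/303)))/(((49*(-1/303)))*(3 + 49*(-1/303)))) = 1/(81400 + 2*(42 + 13*(-49/303))/((-49/303)*(3 - 49/303))) = 1/(81400 + 2*(-303/49)*(42 - 637/303)/(860/303)) = 1/(81400 + 2*(-303/49)*(303/860)*(12089/303)) = 1/(81400 - 523281/3010) = 1/(244490719/3010) = 3010/244490719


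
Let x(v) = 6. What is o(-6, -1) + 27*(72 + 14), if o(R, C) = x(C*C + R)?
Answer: 2328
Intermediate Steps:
o(R, C) = 6
o(-6, -1) + 27*(72 + 14) = 6 + 27*(72 + 14) = 6 + 27*86 = 6 + 2322 = 2328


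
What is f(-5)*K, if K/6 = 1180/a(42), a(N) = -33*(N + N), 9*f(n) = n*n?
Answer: -14750/2079 ≈ -7.0948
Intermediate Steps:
f(n) = n²/9 (f(n) = (n*n)/9 = n²/9)
a(N) = -66*N
K = -590/231 (K = 6*(1180/((-66*42))) = 6*(1180/(-2772)) = 6*(1180*(-1/2772)) = 6*(-295/693) = -590/231 ≈ -2.5541)
f(-5)*K = ((⅑)*(-5)²)*(-590/231) = ((⅑)*25)*(-590/231) = (25/9)*(-590/231) = -14750/2079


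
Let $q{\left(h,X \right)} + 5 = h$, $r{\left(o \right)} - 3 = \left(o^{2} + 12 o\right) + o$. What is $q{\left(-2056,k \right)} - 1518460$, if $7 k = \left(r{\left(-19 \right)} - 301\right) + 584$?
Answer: $-1520521$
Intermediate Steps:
$r{\left(o \right)} = 3 + o^{2} + 13 o$ ($r{\left(o \right)} = 3 + \left(\left(o^{2} + 12 o\right) + o\right) = 3 + \left(o^{2} + 13 o\right) = 3 + o^{2} + 13 o$)
$k = \frac{400}{7}$ ($k = \frac{\left(\left(3 + \left(-19\right)^{2} + 13 \left(-19\right)\right) - 301\right) + 584}{7} = \frac{\left(\left(3 + 361 - 247\right) - 301\right) + 584}{7} = \frac{\left(117 - 301\right) + 584}{7} = \frac{-184 + 584}{7} = \frac{1}{7} \cdot 400 = \frac{400}{7} \approx 57.143$)
$q{\left(h,X \right)} = -5 + h$
$q{\left(-2056,k \right)} - 1518460 = \left(-5 - 2056\right) - 1518460 = -2061 - 1518460 = -1520521$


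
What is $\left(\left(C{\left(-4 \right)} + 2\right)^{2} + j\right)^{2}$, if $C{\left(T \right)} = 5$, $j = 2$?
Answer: $2601$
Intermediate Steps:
$\left(\left(C{\left(-4 \right)} + 2\right)^{2} + j\right)^{2} = \left(\left(5 + 2\right)^{2} + 2\right)^{2} = \left(7^{2} + 2\right)^{2} = \left(49 + 2\right)^{2} = 51^{2} = 2601$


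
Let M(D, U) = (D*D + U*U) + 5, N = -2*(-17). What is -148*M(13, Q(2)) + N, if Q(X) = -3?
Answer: -27050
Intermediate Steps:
N = 34
M(D, U) = 5 + D² + U² (M(D, U) = (D² + U²) + 5 = 5 + D² + U²)
-148*M(13, Q(2)) + N = -148*(5 + 13² + (-3)²) + 34 = -148*(5 + 169 + 9) + 34 = -148*183 + 34 = -27084 + 34 = -27050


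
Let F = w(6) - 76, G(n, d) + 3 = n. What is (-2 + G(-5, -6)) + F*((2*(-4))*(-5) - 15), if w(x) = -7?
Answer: -2085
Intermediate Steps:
G(n, d) = -3 + n
F = -83 (F = -7 - 76 = -83)
(-2 + G(-5, -6)) + F*((2*(-4))*(-5) - 15) = (-2 + (-3 - 5)) - 83*((2*(-4))*(-5) - 15) = (-2 - 8) - 83*(-8*(-5) - 15) = -10 - 83*(40 - 15) = -10 - 83*25 = -10 - 2075 = -2085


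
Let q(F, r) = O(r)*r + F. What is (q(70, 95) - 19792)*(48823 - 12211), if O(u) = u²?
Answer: 30668151636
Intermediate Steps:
q(F, r) = F + r³ (q(F, r) = r²*r + F = r³ + F = F + r³)
(q(70, 95) - 19792)*(48823 - 12211) = ((70 + 95³) - 19792)*(48823 - 12211) = ((70 + 857375) - 19792)*36612 = (857445 - 19792)*36612 = 837653*36612 = 30668151636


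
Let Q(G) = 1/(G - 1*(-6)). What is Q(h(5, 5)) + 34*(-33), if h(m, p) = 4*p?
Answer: -29171/26 ≈ -1122.0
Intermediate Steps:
Q(G) = 1/(6 + G) (Q(G) = 1/(G + 6) = 1/(6 + G))
Q(h(5, 5)) + 34*(-33) = 1/(6 + 4*5) + 34*(-33) = 1/(6 + 20) - 1122 = 1/26 - 1122 = -29171/26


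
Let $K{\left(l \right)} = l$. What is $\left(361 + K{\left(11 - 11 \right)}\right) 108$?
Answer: $38988$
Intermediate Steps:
$\left(361 + K{\left(11 - 11 \right)}\right) 108 = \left(361 + \left(11 - 11\right)\right) 108 = \left(361 + 0\right) 108 = 361 \cdot 108 = 38988$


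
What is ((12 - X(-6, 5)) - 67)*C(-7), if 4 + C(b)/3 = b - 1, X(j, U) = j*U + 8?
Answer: 1188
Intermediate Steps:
X(j, U) = 8 + U*j (X(j, U) = U*j + 8 = 8 + U*j)
C(b) = -15 + 3*b (C(b) = -12 + 3*(b - 1) = -12 + 3*(-1 + b) = -12 + (-3 + 3*b) = -15 + 3*b)
((12 - X(-6, 5)) - 67)*C(-7) = ((12 - (8 + 5*(-6))) - 67)*(-15 + 3*(-7)) = ((12 - (8 - 30)) - 67)*(-15 - 21) = ((12 - 1*(-22)) - 67)*(-36) = ((12 + 22) - 67)*(-36) = (34 - 67)*(-36) = -33*(-36) = 1188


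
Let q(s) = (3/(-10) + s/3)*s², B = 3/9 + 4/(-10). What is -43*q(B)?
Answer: 1247/20250 ≈ 0.061580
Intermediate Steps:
B = -1/15 (B = 3*(⅑) + 4*(-⅒) = ⅓ - ⅖ = -1/15 ≈ -0.066667)
q(s) = s²*(-3/10 + s/3) (q(s) = (3*(-⅒) + s*(⅓))*s² = (-3/10 + s/3)*s² = s²*(-3/10 + s/3))
-43*q(B) = -43*(-1/15)²*(-9 + 10*(-1/15))/30 = -43*(-9 - ⅔)/(30*225) = -43*(-29)/(30*225*3) = -43*(-29/20250) = 1247/20250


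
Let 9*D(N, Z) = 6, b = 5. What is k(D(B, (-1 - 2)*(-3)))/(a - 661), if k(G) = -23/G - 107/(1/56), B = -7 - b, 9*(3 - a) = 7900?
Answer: 108477/27644 ≈ 3.9241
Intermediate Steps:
a = -7873/9 (a = 3 - 1/9*7900 = 3 - 7900/9 = -7873/9 ≈ -874.78)
B = -12 (B = -7 - 1*5 = -7 - 5 = -12)
D(N, Z) = 2/3 (D(N, Z) = (1/9)*6 = 2/3)
k(G) = -5992 - 23/G (k(G) = -23/G - 107/1/56 = -23/G - 107*56 = -23/G - 5992 = -5992 - 23/G)
k(D(B, (-1 - 2)*(-3)))/(a - 661) = (-5992 - 23/2/3)/(-7873/9 - 661) = (-5992 - 23*3/2)/(-13822/9) = (-5992 - 69/2)*(-9/13822) = -12053/2*(-9/13822) = 108477/27644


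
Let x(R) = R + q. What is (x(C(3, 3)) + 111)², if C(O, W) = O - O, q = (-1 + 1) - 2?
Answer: 11881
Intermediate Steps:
q = -2 (q = 0 - 2 = -2)
C(O, W) = 0
x(R) = -2 + R (x(R) = R - 2 = -2 + R)
(x(C(3, 3)) + 111)² = ((-2 + 0) + 111)² = (-2 + 111)² = 109² = 11881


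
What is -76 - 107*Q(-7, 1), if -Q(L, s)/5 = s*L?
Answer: -3821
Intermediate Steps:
Q(L, s) = -5*L*s (Q(L, s) = -5*s*L = -5*L*s)
-76 - 107*Q(-7, 1) = -76 - (-535)*(-7) = -76 - 107*35 = -76 - 3745 = -3821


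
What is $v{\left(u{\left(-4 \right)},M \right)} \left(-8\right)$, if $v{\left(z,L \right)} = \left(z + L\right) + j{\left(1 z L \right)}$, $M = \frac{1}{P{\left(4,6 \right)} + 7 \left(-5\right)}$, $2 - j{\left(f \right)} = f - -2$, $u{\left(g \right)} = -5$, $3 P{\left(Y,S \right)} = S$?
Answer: $\frac{456}{11} \approx 41.455$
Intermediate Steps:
$P{\left(Y,S \right)} = \frac{S}{3}$
$j{\left(f \right)} = - f$ ($j{\left(f \right)} = 2 - \left(f - -2\right) = 2 - \left(f + 2\right) = 2 - \left(2 + f\right) = - f$)
$M = - \frac{1}{33}$ ($M = \frac{1}{\frac{1}{3} \cdot 6 + 7 \left(-5\right)} = \frac{1}{2 - 35} = \frac{1}{-33} = - \frac{1}{33} \approx -0.030303$)
$v{\left(z,L \right)} = L + z - L z$ ($v{\left(z,L \right)} = \left(z + L\right) - 1 z L = \left(L + z\right) - z L = \left(L + z\right) - L z = L + z - L z$)
$v{\left(u{\left(-4 \right)},M \right)} \left(-8\right) = \left(- \frac{1}{33} - 5 - \left(- \frac{1}{33}\right) \left(-5\right)\right) \left(-8\right) = \left(- \frac{1}{33} - 5 - \frac{5}{33}\right) \left(-8\right) = \left(- \frac{57}{11}\right) \left(-8\right) = \frac{456}{11}$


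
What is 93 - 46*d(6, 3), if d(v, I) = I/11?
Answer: 885/11 ≈ 80.455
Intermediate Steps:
d(v, I) = I/11 (d(v, I) = I*(1/11) = I/11)
93 - 46*d(6, 3) = 93 - 46*3/11 = 93 - 138/11 = 885/11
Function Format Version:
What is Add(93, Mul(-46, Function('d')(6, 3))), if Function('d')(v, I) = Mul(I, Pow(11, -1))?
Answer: Rational(885, 11) ≈ 80.455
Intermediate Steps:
Function('d')(v, I) = Mul(Rational(1, 11), I) (Function('d')(v, I) = Mul(I, Rational(1, 11)) = Mul(Rational(1, 11), I))
Add(93, Mul(-46, Function('d')(6, 3))) = Add(93, Mul(-46, Mul(Rational(1, 11), 3))) = Add(93, Mul(-46, Rational(3, 11))) = Add(93, Rational(-138, 11)) = Rational(885, 11)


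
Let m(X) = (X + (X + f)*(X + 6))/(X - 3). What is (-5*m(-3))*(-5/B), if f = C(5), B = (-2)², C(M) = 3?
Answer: 25/8 ≈ 3.1250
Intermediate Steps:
B = 4
f = 3
m(X) = (X + (3 + X)*(6 + X))/(-3 + X) (m(X) = (X + (X + 3)*(X + 6))/(X - 3) = (X + (3 + X)*(6 + X))/(-3 + X))
(-5*m(-3))*(-5/B) = (-5*(18 + (-3)² + 10*(-3))/(-3 - 3))*(-5/4) = (-5*(18 + 9 - 30)/(-6))*(-5*¼) = -(-5)*(-3)/6*(-5/4) = -5*½*(-5/4) = -5/2*(-5/4) = 25/8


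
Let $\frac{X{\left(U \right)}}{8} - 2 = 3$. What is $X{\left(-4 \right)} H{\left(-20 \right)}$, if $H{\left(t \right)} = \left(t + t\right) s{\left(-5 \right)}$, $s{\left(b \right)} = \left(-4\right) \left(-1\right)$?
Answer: $-6400$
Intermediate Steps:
$s{\left(b \right)} = 4$
$X{\left(U \right)} = 40$ ($X{\left(U \right)} = 16 + 8 \cdot 3 = 16 + 24 = 40$)
$H{\left(t \right)} = 8 t$ ($H{\left(t \right)} = \left(t + t\right) 4 = 2 t 4 = 8 t$)
$X{\left(-4 \right)} H{\left(-20 \right)} = 40 \cdot 8 \left(-20\right) = 40 \left(-160\right) = -6400$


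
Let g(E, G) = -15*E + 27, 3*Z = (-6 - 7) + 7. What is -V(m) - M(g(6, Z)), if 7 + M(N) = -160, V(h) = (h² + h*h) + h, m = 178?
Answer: -63379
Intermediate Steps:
V(h) = h + 2*h² (V(h) = (h² + h²) + h = 2*h² + h = h + 2*h²)
Z = -2 (Z = ((-6 - 7) + 7)/3 = (-13 + 7)/3 = (⅓)*(-6) = -2)
g(E, G) = 27 - 15*E
M(N) = -167 (M(N) = -7 - 160 = -167)
-V(m) - M(g(6, Z)) = -178*(1 + 2*178) - 1*(-167) = -178*(1 + 356) + 167 = -178*357 + 167 = -1*63546 + 167 = -63546 + 167 = -63379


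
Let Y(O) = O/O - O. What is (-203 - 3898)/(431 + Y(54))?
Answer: -1367/126 ≈ -10.849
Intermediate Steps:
Y(O) = 1 - O
(-203 - 3898)/(431 + Y(54)) = (-203 - 3898)/(431 + (1 - 1*54)) = -4101/(431 + (1 - 54)) = -4101/(431 - 53) = -4101/378 = -4101*1/378 = -1367/126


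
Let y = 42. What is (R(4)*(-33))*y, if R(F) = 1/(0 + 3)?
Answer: -462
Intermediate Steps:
R(F) = ⅓ (R(F) = 1/3 = ⅓)
(R(4)*(-33))*y = ((⅓)*(-33))*42 = -11*42 = -462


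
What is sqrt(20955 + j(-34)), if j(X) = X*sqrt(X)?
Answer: sqrt(20955 - 34*I*sqrt(34)) ≈ 144.76 - 0.6848*I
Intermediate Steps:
j(X) = X**(3/2)
sqrt(20955 + j(-34)) = sqrt(20955 + (-34)**(3/2)) = sqrt(20955 - 34*I*sqrt(34))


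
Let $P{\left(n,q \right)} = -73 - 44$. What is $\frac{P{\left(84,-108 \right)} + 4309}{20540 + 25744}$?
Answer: $\frac{1048}{11571} \approx 0.090571$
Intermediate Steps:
$P{\left(n,q \right)} = -117$
$\frac{P{\left(84,-108 \right)} + 4309}{20540 + 25744} = \frac{-117 + 4309}{20540 + 25744} = \frac{4192}{46284} = 4192 \cdot \frac{1}{46284} = \frac{1048}{11571}$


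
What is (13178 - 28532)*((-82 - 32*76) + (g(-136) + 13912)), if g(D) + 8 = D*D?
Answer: -458869644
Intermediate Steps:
g(D) = -8 + D² (g(D) = -8 + D*D = -8 + D²)
(13178 - 28532)*((-82 - 32*76) + (g(-136) + 13912)) = (13178 - 28532)*((-82 - 32*76) + ((-8 + (-136)²) + 13912)) = -15354*((-82 - 2432) + ((-8 + 18496) + 13912)) = -15354*(-2514 + (18488 + 13912)) = -15354*(-2514 + 32400) = -15354*29886 = -458869644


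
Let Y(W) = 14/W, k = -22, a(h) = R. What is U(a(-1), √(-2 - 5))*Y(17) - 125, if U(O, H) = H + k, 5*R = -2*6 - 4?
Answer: -2433/17 + 14*I*√7/17 ≈ -143.12 + 2.1789*I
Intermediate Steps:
R = -16/5 (R = (-2*6 - 4)/5 = (-12 - 4)/5 = (⅕)*(-16) = -16/5 ≈ -3.2000)
a(h) = -16/5
U(O, H) = -22 + H (U(O, H) = H - 22 = -22 + H)
U(a(-1), √(-2 - 5))*Y(17) - 125 = (-22 + √(-2 - 5))*(14/17) - 125 = (-22 + √(-7))*(14*(1/17)) - 125 = (-22 + I*√7)*(14/17) - 125 = (-308/17 + 14*I*√7/17) - 125 = -2433/17 + 14*I*√7/17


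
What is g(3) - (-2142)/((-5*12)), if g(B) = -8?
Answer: -437/10 ≈ -43.700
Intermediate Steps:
g(3) - (-2142)/((-5*12)) = -8 - (-2142)/((-5*12)) = -8 - (-2142)/(-60) = -8 - (-2142)*(-1)/60 = -8 - 126*17/60 = -8 - 357/10 = -437/10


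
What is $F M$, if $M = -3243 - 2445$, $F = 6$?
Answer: $-34128$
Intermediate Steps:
$M = -5688$ ($M = -3243 - 2445 = -5688$)
$F M = 6 \left(-5688\right) = -34128$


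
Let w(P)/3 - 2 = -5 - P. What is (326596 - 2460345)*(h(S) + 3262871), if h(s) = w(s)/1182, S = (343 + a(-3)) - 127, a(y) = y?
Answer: -1371542873030771/197 ≈ -6.9621e+12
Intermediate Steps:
w(P) = -9 - 3*P (w(P) = 6 + 3*(-5 - P) = 6 + (-15 - 3*P) = -9 - 3*P)
S = 213 (S = (343 - 3) - 127 = 340 - 127 = 213)
h(s) = -3/394 - s/394 (h(s) = (-9 - 3*s)/1182 = (-9 - 3*s)*(1/1182) = -3/394 - s/394)
(326596 - 2460345)*(h(S) + 3262871) = (326596 - 2460345)*((-3/394 - 1/394*213) + 3262871) = -2133749*((-3/394 - 213/394) + 3262871) = -2133749*(-108/197 + 3262871) = -2133749*642785479/197 = -1371542873030771/197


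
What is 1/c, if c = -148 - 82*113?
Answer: -1/9414 ≈ -0.00010622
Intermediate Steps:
c = -9414 (c = -148 - 9266 = -9414)
1/c = 1/(-9414) = -1/9414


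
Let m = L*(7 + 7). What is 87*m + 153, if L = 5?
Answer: 6243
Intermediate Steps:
m = 70 (m = 5*(7 + 7) = 5*14 = 70)
87*m + 153 = 87*70 + 153 = 6090 + 153 = 6243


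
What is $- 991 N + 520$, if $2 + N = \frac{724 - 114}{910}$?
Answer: $\frac{167231}{91} \approx 1837.7$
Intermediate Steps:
$N = - \frac{121}{91}$ ($N = -2 + \frac{724 - 114}{910} = -2 + \left(724 - 114\right) \frac{1}{910} = -2 + 610 \cdot \frac{1}{910} = -2 + \frac{61}{91} = - \frac{121}{91} \approx -1.3297$)
$- 991 N + 520 = \left(-991\right) \left(- \frac{121}{91}\right) + 520 = \frac{119911}{91} + 520 = \frac{167231}{91}$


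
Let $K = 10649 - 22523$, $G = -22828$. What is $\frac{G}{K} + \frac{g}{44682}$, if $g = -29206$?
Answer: $\frac{56100721}{44212839} \approx 1.2689$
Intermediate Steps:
$K = -11874$ ($K = 10649 - 22523 = -11874$)
$\frac{G}{K} + \frac{g}{44682} = - \frac{22828}{-11874} - \frac{29206}{44682} = \left(-22828\right) \left(- \frac{1}{11874}\right) - \frac{14603}{22341} = \frac{11414}{5937} - \frac{14603}{22341} = \frac{56100721}{44212839}$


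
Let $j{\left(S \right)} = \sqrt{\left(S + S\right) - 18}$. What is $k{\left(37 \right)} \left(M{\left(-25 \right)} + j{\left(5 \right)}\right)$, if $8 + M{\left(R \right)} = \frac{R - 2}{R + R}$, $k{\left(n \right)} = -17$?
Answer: $\frac{6341}{50} - 34 i \sqrt{2} \approx 126.82 - 48.083 i$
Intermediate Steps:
$j{\left(S \right)} = \sqrt{-18 + 2 S}$ ($j{\left(S \right)} = \sqrt{2 S - 18} = \sqrt{-18 + 2 S}$)
$M{\left(R \right)} = -8 + \frac{-2 + R}{2 R}$ ($M{\left(R \right)} = -8 + \frac{R - 2}{R + R} = -8 + \frac{-2 + R}{2 R}$)
$k{\left(37 \right)} \left(M{\left(-25 \right)} + j{\left(5 \right)}\right) = - 17 \left(\left(- \frac{15}{2} - \frac{1}{-25}\right) + \sqrt{-18 + 2 \cdot 5}\right) = - 17 \left(\left(- \frac{15}{2} - - \frac{1}{25}\right) + \sqrt{-18 + 10}\right) = - 17 \left(\left(- \frac{15}{2} + \frac{1}{25}\right) + \sqrt{-8}\right) = - 17 \left(- \frac{373}{50} + 2 i \sqrt{2}\right) = \frac{6341}{50} - 34 i \sqrt{2}$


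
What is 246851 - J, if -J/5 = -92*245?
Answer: 134151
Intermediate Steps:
J = 112700 (J = -(-460)*245 = -5*(-22540) = 112700)
246851 - J = 246851 - 1*112700 = 246851 - 112700 = 134151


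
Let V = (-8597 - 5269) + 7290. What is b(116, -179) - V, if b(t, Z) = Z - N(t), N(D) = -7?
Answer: 6404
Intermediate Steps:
b(t, Z) = 7 + Z (b(t, Z) = Z - 1*(-7) = Z + 7 = 7 + Z)
V = -6576 (V = -13866 + 7290 = -6576)
b(116, -179) - V = (7 - 179) - 1*(-6576) = -172 + 6576 = 6404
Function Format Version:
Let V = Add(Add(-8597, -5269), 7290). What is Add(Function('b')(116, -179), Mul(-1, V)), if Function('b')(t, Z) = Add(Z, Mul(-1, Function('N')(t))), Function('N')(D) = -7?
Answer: 6404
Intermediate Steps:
Function('b')(t, Z) = Add(7, Z) (Function('b')(t, Z) = Add(Z, Mul(-1, -7)) = Add(Z, 7) = Add(7, Z))
V = -6576 (V = Add(-13866, 7290) = -6576)
Add(Function('b')(116, -179), Mul(-1, V)) = Add(Add(7, -179), Mul(-1, -6576)) = Add(-172, 6576) = 6404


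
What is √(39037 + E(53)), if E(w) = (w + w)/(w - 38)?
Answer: √8784915/15 ≈ 197.60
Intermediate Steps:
E(w) = 2*w/(-38 + w) (E(w) = (2*w)/(-38 + w) = 2*w/(-38 + w))
√(39037 + E(53)) = √(39037 + 2*53/(-38 + 53)) = √(39037 + 2*53/15) = √(39037 + 2*53*(1/15)) = √(39037 + 106/15) = √(585661/15) = √8784915/15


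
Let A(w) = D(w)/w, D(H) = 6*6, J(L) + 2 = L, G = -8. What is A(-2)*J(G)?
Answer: 180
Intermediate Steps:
J(L) = -2 + L
D(H) = 36
A(w) = 36/w
A(-2)*J(G) = (36/(-2))*(-2 - 8) = (36*(-1/2))*(-10) = -18*(-10) = 180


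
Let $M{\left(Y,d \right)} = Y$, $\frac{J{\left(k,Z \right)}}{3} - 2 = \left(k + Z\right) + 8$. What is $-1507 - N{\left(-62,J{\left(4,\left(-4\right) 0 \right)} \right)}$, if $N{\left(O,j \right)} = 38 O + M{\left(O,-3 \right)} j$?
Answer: $3453$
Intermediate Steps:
$J{\left(k,Z \right)} = 30 + 3 Z + 3 k$ ($J{\left(k,Z \right)} = 6 + 3 \left(\left(k + Z\right) + 8\right) = 6 + 3 \left(\left(Z + k\right) + 8\right) = 6 + 3 \left(8 + Z + k\right) = 6 + \left(24 + 3 Z + 3 k\right) = 30 + 3 Z + 3 k$)
$N{\left(O,j \right)} = 38 O + O j$
$-1507 - N{\left(-62,J{\left(4,\left(-4\right) 0 \right)} \right)} = -1507 - - 62 \left(38 + \left(30 + 3 \left(\left(-4\right) 0\right) + 3 \cdot 4\right)\right) = -1507 - - 62 \left(38 + \left(30 + 3 \cdot 0 + 12\right)\right) = -1507 - - 62 \left(38 + \left(30 + 0 + 12\right)\right) = -1507 - - 62 \left(38 + 42\right) = -1507 - \left(-62\right) 80 = -1507 - -4960 = -1507 + 4960 = 3453$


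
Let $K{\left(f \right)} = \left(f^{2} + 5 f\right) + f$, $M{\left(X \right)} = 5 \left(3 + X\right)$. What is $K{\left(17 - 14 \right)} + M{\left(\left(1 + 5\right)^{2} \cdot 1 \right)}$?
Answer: $222$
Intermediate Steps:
$M{\left(X \right)} = 15 + 5 X$
$K{\left(f \right)} = f^{2} + 6 f$
$K{\left(17 - 14 \right)} + M{\left(\left(1 + 5\right)^{2} \cdot 1 \right)} = \left(17 - 14\right) \left(6 + \left(17 - 14\right)\right) + \left(15 + 5 \left(1 + 5\right)^{2} \cdot 1\right) = 3 \left(6 + 3\right) + \left(15 + 5 \cdot 6^{2} \cdot 1\right) = 3 \cdot 9 + \left(15 + 5 \cdot 36 \cdot 1\right) = 27 + \left(15 + 5 \cdot 36\right) = 27 + \left(15 + 180\right) = 27 + 195 = 222$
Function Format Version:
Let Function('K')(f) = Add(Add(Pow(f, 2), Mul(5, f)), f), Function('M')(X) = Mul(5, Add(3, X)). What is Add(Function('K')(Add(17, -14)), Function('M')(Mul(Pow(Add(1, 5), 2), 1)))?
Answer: 222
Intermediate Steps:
Function('M')(X) = Add(15, Mul(5, X))
Function('K')(f) = Add(Pow(f, 2), Mul(6, f))
Add(Function('K')(Add(17, -14)), Function('M')(Mul(Pow(Add(1, 5), 2), 1))) = Add(Mul(Add(17, -14), Add(6, Add(17, -14))), Add(15, Mul(5, Mul(Pow(Add(1, 5), 2), 1)))) = Add(Mul(3, Add(6, 3)), Add(15, Mul(5, Mul(Pow(6, 2), 1)))) = Add(Mul(3, 9), Add(15, Mul(5, Mul(36, 1)))) = Add(27, Add(15, Mul(5, 36))) = Add(27, Add(15, 180)) = Add(27, 195) = 222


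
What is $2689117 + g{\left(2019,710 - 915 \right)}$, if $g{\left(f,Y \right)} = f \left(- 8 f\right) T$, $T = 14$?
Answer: $-453863315$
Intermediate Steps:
$g{\left(f,Y \right)} = - 112 f^{2}$ ($g{\left(f,Y \right)} = f \left(- 8 f\right) 14 = - 8 f^{2} \cdot 14 = - 112 f^{2}$)
$2689117 + g{\left(2019,710 - 915 \right)} = 2689117 - 112 \cdot 2019^{2} = 2689117 - 456552432 = -453863315$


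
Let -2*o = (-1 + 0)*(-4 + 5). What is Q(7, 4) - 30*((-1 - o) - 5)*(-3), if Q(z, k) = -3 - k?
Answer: -592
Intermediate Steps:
o = 1/2 (o = -(-1 + 0)*(-4 + 5)/2 = -(-1)/2 = -1/2*(-1) = 1/2 ≈ 0.50000)
Q(7, 4) - 30*((-1 - o) - 5)*(-3) = (-3 - 1*4) - 30*((-1 - 1*1/2) - 5)*(-3) = (-3 - 4) - 30*((-1 - 1/2) - 5)*(-3) = -7 - 30*(-3/2 - 5)*(-3) = -7 - (-195)*(-3) = -7 - 30*39/2 = -7 - 585 = -592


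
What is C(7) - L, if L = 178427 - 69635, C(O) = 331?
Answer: -108461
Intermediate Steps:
L = 108792
C(7) - L = 331 - 1*108792 = 331 - 108792 = -108461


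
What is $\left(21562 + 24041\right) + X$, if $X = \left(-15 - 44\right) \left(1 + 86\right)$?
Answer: $40470$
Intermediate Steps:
$X = -5133$ ($X = \left(-15 - 44\right) 87 = \left(-59\right) 87 = -5133$)
$\left(21562 + 24041\right) + X = \left(21562 + 24041\right) - 5133 = 45603 - 5133 = 40470$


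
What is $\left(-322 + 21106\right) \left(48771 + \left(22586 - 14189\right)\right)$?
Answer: $1188179712$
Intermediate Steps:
$\left(-322 + 21106\right) \left(48771 + \left(22586 - 14189\right)\right) = 20784 \left(48771 + 8397\right) = 20784 \cdot 57168 = 1188179712$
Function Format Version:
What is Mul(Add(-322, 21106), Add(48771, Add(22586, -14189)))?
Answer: 1188179712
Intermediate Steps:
Mul(Add(-322, 21106), Add(48771, Add(22586, -14189))) = Mul(20784, Add(48771, 8397)) = Mul(20784, 57168) = 1188179712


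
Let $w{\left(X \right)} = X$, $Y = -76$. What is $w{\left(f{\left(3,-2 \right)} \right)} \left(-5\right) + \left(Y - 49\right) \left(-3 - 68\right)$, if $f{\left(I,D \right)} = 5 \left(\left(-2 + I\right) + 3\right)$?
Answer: $8775$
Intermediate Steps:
$f{\left(I,D \right)} = 5 + 5 I$ ($f{\left(I,D \right)} = 5 \left(1 + I\right) = 5 + 5 I$)
$w{\left(f{\left(3,-2 \right)} \right)} \left(-5\right) + \left(Y - 49\right) \left(-3 - 68\right) = \left(5 + 5 \cdot 3\right) \left(-5\right) + \left(-76 - 49\right) \left(-3 - 68\right) = \left(5 + 15\right) \left(-5\right) - -8875 = 20 \left(-5\right) + 8875 = -100 + 8875 = 8775$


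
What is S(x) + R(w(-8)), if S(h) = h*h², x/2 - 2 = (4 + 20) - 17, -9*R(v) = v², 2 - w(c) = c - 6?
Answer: 52232/9 ≈ 5803.6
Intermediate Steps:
w(c) = 8 - c (w(c) = 2 - (c - 6) = 2 - (-6 + c) = 2 + (6 - c) = 8 - c)
R(v) = -v²/9
x = 18 (x = 4 + 2*((4 + 20) - 17) = 4 + 2*(24 - 17) = 4 + 2*7 = 4 + 14 = 18)
S(h) = h³
S(x) + R(w(-8)) = 18³ - (8 - 1*(-8))²/9 = 5832 - (8 + 8)²/9 = 5832 - ⅑*16² = 5832 - ⅑*256 = 5832 - 256/9 = 52232/9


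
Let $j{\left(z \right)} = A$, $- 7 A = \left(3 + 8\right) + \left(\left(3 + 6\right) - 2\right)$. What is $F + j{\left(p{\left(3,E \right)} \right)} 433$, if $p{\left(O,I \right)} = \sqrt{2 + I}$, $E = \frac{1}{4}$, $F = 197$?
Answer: $- \frac{6415}{7} \approx -916.43$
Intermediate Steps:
$E = \frac{1}{4} \approx 0.25$
$A = - \frac{18}{7}$ ($A = - \frac{\left(3 + 8\right) + \left(\left(3 + 6\right) - 2\right)}{7} = - \frac{11 + \left(9 - 2\right)}{7} = - \frac{11 + 7}{7} = \left(- \frac{1}{7}\right) 18 = - \frac{18}{7} \approx -2.5714$)
$j{\left(z \right)} = - \frac{18}{7}$
$F + j{\left(p{\left(3,E \right)} \right)} 433 = 197 - \frac{7794}{7} = - \frac{6415}{7}$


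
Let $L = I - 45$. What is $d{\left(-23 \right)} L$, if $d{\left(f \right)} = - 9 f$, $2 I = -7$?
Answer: $- \frac{20079}{2} \approx -10040.0$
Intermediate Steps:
$I = - \frac{7}{2}$ ($I = \frac{1}{2} \left(-7\right) = - \frac{7}{2} \approx -3.5$)
$L = - \frac{97}{2}$ ($L = - \frac{7}{2} - 45 = - \frac{97}{2} \approx -48.5$)
$d{\left(-23 \right)} L = \left(-9\right) \left(-23\right) \left(- \frac{97}{2}\right) = 207 \left(- \frac{97}{2}\right) = - \frac{20079}{2}$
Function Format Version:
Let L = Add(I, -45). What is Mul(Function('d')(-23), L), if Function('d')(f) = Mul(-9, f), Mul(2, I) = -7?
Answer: Rational(-20079, 2) ≈ -10040.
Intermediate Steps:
I = Rational(-7, 2) (I = Mul(Rational(1, 2), -7) = Rational(-7, 2) ≈ -3.5000)
L = Rational(-97, 2) (L = Add(Rational(-7, 2), -45) = Rational(-97, 2) ≈ -48.500)
Mul(Function('d')(-23), L) = Mul(Mul(-9, -23), Rational(-97, 2)) = Mul(207, Rational(-97, 2)) = Rational(-20079, 2)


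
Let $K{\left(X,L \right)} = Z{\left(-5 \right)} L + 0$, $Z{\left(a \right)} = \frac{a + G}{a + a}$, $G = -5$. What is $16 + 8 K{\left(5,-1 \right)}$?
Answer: $8$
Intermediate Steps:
$Z{\left(a \right)} = \frac{-5 + a}{2 a}$ ($Z{\left(a \right)} = \frac{a - 5}{a + a} = \frac{-5 + a}{2 a}$)
$K{\left(X,L \right)} = L$ ($K{\left(X,L \right)} = \frac{-5 - 5}{2 \left(-5\right)} L + 0 = \frac{1}{2} \left(- \frac{1}{5}\right) \left(-10\right) L + 0 = 1 L + 0 = L + 0 = L$)
$16 + 8 K{\left(5,-1 \right)} = 16 + 8 \left(-1\right) = 16 - 8 = 8$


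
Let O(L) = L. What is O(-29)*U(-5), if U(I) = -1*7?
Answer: 203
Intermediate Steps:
U(I) = -7
O(-29)*U(-5) = -29*(-7) = 203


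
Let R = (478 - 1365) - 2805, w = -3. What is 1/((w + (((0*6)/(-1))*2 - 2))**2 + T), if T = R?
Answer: -1/3667 ≈ -0.00027270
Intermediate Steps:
R = -3692 (R = -887 - 2805 = -3692)
T = -3692
1/((w + (((0*6)/(-1))*2 - 2))**2 + T) = 1/((-3 + (((0*6)/(-1))*2 - 2))**2 - 3692) = 1/((-3 + ((0*(-1))*2 - 2))**2 - 3692) = 1/((-3 + (0*2 - 2))**2 - 3692) = 1/((-3 + (0 - 2))**2 - 3692) = 1/((-3 - 2)**2 - 3692) = 1/((-5)**2 - 3692) = 1/(25 - 3692) = 1/(-3667) = -1/3667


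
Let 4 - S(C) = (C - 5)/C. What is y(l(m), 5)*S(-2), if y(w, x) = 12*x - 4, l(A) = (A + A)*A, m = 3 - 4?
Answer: 28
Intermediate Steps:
m = -1
l(A) = 2*A² (l(A) = (2*A)*A = 2*A²)
S(C) = 4 - (-5 + C)/C (S(C) = 4 - (C - 5)/C = 4 - (-5 + C)/C)
y(w, x) = -4 + 12*x
y(l(m), 5)*S(-2) = (-4 + 12*5)*(3 + 5/(-2)) = (-4 + 60)*(3 + 5*(-½)) = 56*(3 - 5/2) = 56*(½) = 28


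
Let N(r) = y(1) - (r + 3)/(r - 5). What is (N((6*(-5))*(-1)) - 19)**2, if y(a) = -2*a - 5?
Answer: 466489/625 ≈ 746.38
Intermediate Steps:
y(a) = -5 - 2*a
N(r) = -7 - (3 + r)/(-5 + r) (N(r) = (-5 - 2*1) - (r + 3)/(r - 5) = (-5 - 2) - (3 + r)/(-5 + r) = -7 - (3 + r)/(-5 + r))
(N((6*(-5))*(-1)) - 19)**2 = (8*(4 - 6*(-5)*(-1))/(-5 + (6*(-5))*(-1)) - 19)**2 = (8*(4 - (-30)*(-1))/(-5 - 30*(-1)) - 19)**2 = (8*(4 - 1*30)/(-5 + 30) - 19)**2 = (8*(4 - 30)/25 - 19)**2 = (8*(1/25)*(-26) - 19)**2 = (-208/25 - 19)**2 = (-683/25)**2 = 466489/625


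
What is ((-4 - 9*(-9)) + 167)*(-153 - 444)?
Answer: -145668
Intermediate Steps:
((-4 - 9*(-9)) + 167)*(-153 - 444) = ((-4 + 81) + 167)*(-597) = (77 + 167)*(-597) = 244*(-597) = -145668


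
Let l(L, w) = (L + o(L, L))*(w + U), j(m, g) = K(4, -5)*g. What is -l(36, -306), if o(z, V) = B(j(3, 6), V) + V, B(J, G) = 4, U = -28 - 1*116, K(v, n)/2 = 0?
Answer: 34200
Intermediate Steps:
K(v, n) = 0 (K(v, n) = 2*0 = 0)
U = -144 (U = -28 - 116 = -144)
j(m, g) = 0 (j(m, g) = 0*g = 0)
o(z, V) = 4 + V
l(L, w) = (-144 + w)*(4 + 2*L) (l(L, w) = (L + (4 + L))*(w - 144) = (4 + 2*L)*(-144 + w) = (-144 + w)*(4 + 2*L))
-l(36, -306) = -(-576 - 288*36 + 36*(-306) - 306*(4 + 36)) = -(-576 - 10368 - 11016 - 306*40) = -(-576 - 10368 - 11016 - 12240) = -1*(-34200) = 34200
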